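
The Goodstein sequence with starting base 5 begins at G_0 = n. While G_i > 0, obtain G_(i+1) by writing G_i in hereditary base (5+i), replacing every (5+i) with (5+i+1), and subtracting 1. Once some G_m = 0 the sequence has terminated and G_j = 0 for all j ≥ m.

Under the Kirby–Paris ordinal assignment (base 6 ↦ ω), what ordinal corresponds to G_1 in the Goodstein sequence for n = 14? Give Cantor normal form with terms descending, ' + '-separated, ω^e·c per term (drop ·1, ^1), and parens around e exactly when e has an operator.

ω·2 + 3

G_0 = 14. HB_5(14) = 2·5 + 4. Bump = 16. G_1 = 15.
G_1 = 15. HB_6(15) = 2·6 + 3. Bump = 17. G_2 = 16.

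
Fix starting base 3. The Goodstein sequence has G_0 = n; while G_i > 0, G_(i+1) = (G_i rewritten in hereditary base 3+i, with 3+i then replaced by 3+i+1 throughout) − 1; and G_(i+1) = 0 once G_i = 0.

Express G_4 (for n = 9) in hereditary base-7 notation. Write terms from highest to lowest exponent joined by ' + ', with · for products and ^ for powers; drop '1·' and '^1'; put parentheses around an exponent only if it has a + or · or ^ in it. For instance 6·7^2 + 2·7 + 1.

3·7

9 —HB3→ 3^2 —bump→ 4^2 = 16 —(−1)→ 15
15 —HB4→ 3·4 + 3 —bump→ 3·5 + 3 = 18 —(−1)→ 17
17 —HB5→ 3·5 + 2 —bump→ 3·6 + 2 = 20 —(−1)→ 19
19 —HB6→ 3·6 + 1 —bump→ 3·7 + 1 = 22 —(−1)→ 21
21 —HB7→ 3·7 —bump→ 3·8 = 24 —(−1)→ 23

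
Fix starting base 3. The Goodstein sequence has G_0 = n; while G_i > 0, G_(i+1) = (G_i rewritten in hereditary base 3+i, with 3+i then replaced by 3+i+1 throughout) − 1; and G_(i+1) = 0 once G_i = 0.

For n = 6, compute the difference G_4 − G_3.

step 0: 6 = 2·3; sub 4 for 3: 2·4; = 8; G_1 = 8−1 = 7
step 1: 7 = 4 + 3; sub 5 for 4: 5 + 3; = 8; G_2 = 8−1 = 7
step 2: 7 = 5 + 2; sub 6 for 5: 6 + 2; = 8; G_3 = 8−1 = 7
step 3: 7 = 6 + 1; sub 7 for 6: 7 + 1; = 8; G_4 = 8−1 = 7

0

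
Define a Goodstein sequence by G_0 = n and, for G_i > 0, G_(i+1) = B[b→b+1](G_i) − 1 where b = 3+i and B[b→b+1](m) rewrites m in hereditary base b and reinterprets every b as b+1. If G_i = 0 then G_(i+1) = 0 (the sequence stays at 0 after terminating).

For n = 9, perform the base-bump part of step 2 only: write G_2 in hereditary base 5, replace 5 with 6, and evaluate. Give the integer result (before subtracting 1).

20

base 3: 9 = 3^2; at 4: 4^2 = 16; next = 15
base 4: 15 = 3·4 + 3; at 5: 3·5 + 3 = 18; next = 17
base 5: 17 = 3·5 + 2; at 6: 3·6 + 2 = 20; next = 19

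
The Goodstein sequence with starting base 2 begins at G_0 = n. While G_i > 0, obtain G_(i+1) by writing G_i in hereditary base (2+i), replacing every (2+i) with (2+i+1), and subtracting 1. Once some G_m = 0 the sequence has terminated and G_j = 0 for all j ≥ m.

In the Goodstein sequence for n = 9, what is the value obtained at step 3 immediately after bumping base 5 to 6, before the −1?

i=0: 9 = 2^(2 + 1) + 1 (b=2); 2→3: 3^(3 + 1) + 1 = 82; 82−1 = 81
i=1: 81 = 3^(3 + 1) (b=3); 3→4: 4^(4 + 1) = 1024; 1024−1 = 1023
i=2: 1023 = 3·4^4 + 3·4^3 + 3·4^2 + 3·4 + 3 (b=4); 4→5: 3·5^5 + 3·5^3 + 3·5^2 + 3·5 + 3 = 9843; 9843−1 = 9842
i=3: 9842 = 3·5^5 + 3·5^3 + 3·5^2 + 3·5 + 2 (b=5); 5→6: 3·6^6 + 3·6^3 + 3·6^2 + 3·6 + 2 = 140744; 140744−1 = 140743

140744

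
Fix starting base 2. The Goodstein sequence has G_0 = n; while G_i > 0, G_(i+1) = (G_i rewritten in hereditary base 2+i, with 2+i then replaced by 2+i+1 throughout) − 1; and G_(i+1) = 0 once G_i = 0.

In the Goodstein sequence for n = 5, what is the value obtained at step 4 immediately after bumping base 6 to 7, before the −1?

1198

(0) 5|_2 = 2^2 + 1 ↦ 3^3 + 1|_3 = 28 ⇒ 27
(1) 27|_3 = 3^3 ↦ 4^4|_4 = 256 ⇒ 255
(2) 255|_4 = 3·4^3 + 3·4^2 + 3·4 + 3 ↦ 3·5^3 + 3·5^2 + 3·5 + 3|_5 = 468 ⇒ 467
(3) 467|_5 = 3·5^3 + 3·5^2 + 3·5 + 2 ↦ 3·6^3 + 3·6^2 + 3·6 + 2|_6 = 776 ⇒ 775
(4) 775|_6 = 3·6^3 + 3·6^2 + 3·6 + 1 ↦ 3·7^3 + 3·7^2 + 3·7 + 1|_7 = 1198 ⇒ 1197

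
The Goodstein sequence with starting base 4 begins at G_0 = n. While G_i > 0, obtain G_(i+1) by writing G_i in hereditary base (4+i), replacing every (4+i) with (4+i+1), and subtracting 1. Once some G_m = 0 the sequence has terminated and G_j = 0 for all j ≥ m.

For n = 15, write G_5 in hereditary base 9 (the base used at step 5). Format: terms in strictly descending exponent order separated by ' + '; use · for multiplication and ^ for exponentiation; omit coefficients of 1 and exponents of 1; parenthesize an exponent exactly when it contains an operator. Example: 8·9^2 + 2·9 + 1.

i=0: 15 = 3·4 + 3 (b=4); 4→5: 3·5 + 3 = 18; 18−1 = 17
i=1: 17 = 3·5 + 2 (b=5); 5→6: 3·6 + 2 = 20; 20−1 = 19
i=2: 19 = 3·6 + 1 (b=6); 6→7: 3·7 + 1 = 22; 22−1 = 21
i=3: 21 = 3·7 (b=7); 7→8: 3·8 = 24; 24−1 = 23
i=4: 23 = 2·8 + 7 (b=8); 8→9: 2·9 + 7 = 25; 25−1 = 24
i=5: 24 = 2·9 + 6 (b=9); 9→10: 2·10 + 6 = 26; 26−1 = 25

2·9 + 6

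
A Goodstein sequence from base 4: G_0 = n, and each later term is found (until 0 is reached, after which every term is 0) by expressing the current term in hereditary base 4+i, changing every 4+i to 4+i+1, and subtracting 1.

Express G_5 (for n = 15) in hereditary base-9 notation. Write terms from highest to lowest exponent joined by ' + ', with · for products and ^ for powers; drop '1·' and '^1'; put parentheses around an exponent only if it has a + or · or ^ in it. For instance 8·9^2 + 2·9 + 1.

2·9 + 6

G_0 = 15. HB_4(15) = 3·4 + 3. Bump = 18. G_1 = 17.
G_1 = 17. HB_5(17) = 3·5 + 2. Bump = 20. G_2 = 19.
G_2 = 19. HB_6(19) = 3·6 + 1. Bump = 22. G_3 = 21.
G_3 = 21. HB_7(21) = 3·7. Bump = 24. G_4 = 23.
G_4 = 23. HB_8(23) = 2·8 + 7. Bump = 25. G_5 = 24.
G_5 = 24. HB_9(24) = 2·9 + 6. Bump = 26. G_6 = 25.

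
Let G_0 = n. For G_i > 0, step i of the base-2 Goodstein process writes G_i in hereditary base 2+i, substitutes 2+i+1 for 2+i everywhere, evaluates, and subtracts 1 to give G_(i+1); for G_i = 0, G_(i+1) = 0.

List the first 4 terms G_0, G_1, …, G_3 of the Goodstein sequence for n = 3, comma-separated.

3, 3, 3, 2

G_0 = 3. HB_2(3) = 2 + 1. Bump = 4. G_1 = 3.
G_1 = 3. HB_3(3) = 3. Bump = 4. G_2 = 3.
G_2 = 3. HB_4(3) = 3. Bump = 3. G_3 = 2.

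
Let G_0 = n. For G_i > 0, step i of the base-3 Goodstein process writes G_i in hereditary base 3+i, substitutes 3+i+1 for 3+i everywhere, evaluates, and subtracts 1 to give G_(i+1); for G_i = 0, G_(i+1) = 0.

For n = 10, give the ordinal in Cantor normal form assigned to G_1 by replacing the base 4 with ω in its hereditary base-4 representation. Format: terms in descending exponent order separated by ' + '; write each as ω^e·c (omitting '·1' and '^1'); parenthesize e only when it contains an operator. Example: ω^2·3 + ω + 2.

(0) 10|_3 = 3^2 + 1 ↦ 4^2 + 1|_4 = 17 ⇒ 16
(1) 16|_4 = 4^2 ↦ 5^2|_5 = 25 ⇒ 24

ω^2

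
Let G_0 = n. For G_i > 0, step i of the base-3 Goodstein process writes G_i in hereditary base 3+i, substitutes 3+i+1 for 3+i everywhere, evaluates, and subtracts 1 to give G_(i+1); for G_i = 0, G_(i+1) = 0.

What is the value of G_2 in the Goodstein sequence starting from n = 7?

i=0: 7 = 2·3 + 1 (b=3); 3→4: 2·4 + 1 = 9; 9−1 = 8
i=1: 8 = 2·4 (b=4); 4→5: 2·5 = 10; 10−1 = 9
i=2: 9 = 5 + 4 (b=5); 5→6: 6 + 4 = 10; 10−1 = 9

9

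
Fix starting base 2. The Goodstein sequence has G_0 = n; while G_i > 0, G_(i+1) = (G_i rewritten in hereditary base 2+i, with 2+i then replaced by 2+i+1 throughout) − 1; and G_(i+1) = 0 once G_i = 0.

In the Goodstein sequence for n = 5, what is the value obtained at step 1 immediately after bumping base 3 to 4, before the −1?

256

5 —HB2→ 2^2 + 1 —bump→ 3^3 + 1 = 28 —(−1)→ 27
27 —HB3→ 3^3 —bump→ 4^4 = 256 —(−1)→ 255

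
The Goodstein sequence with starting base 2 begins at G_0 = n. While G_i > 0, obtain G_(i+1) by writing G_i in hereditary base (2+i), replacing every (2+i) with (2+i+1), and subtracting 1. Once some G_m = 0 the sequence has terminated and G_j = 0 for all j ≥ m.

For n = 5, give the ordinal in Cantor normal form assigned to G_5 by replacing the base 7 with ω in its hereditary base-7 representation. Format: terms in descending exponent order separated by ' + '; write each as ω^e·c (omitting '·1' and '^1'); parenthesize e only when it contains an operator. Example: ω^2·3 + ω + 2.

ω^3·3 + ω^2·3 + ω·3

5 —HB2→ 2^2 + 1 —bump→ 3^3 + 1 = 28 —(−1)→ 27
27 —HB3→ 3^3 —bump→ 4^4 = 256 —(−1)→ 255
255 —HB4→ 3·4^3 + 3·4^2 + 3·4 + 3 —bump→ 3·5^3 + 3·5^2 + 3·5 + 3 = 468 —(−1)→ 467
467 —HB5→ 3·5^3 + 3·5^2 + 3·5 + 2 —bump→ 3·6^3 + 3·6^2 + 3·6 + 2 = 776 —(−1)→ 775
775 —HB6→ 3·6^3 + 3·6^2 + 3·6 + 1 —bump→ 3·7^3 + 3·7^2 + 3·7 + 1 = 1198 —(−1)→ 1197
1197 —HB7→ 3·7^3 + 3·7^2 + 3·7 —bump→ 3·8^3 + 3·8^2 + 3·8 = 1752 —(−1)→ 1751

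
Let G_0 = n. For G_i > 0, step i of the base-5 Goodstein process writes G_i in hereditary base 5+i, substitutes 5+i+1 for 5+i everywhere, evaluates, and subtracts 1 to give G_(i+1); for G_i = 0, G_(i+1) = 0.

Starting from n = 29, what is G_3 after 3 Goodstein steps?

(0) 29|_5 = 5^2 + 4 ↦ 6^2 + 4|_6 = 40 ⇒ 39
(1) 39|_6 = 6^2 + 3 ↦ 7^2 + 3|_7 = 52 ⇒ 51
(2) 51|_7 = 7^2 + 2 ↦ 8^2 + 2|_8 = 66 ⇒ 65
(3) 65|_8 = 8^2 + 1 ↦ 9^2 + 1|_9 = 82 ⇒ 81

65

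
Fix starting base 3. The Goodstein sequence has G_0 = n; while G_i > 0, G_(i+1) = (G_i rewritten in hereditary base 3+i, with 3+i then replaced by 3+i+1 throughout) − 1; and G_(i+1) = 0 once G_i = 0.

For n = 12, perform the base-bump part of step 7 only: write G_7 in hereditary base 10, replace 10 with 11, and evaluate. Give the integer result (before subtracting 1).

(0) 12|_3 = 3^2 + 3 ↦ 4^2 + 4|_4 = 20 ⇒ 19
(1) 19|_4 = 4^2 + 3 ↦ 5^2 + 3|_5 = 28 ⇒ 27
(2) 27|_5 = 5^2 + 2 ↦ 6^2 + 2|_6 = 38 ⇒ 37
(3) 37|_6 = 6^2 + 1 ↦ 7^2 + 1|_7 = 50 ⇒ 49
(4) 49|_7 = 7^2 ↦ 8^2|_8 = 64 ⇒ 63
(5) 63|_8 = 7·8 + 7 ↦ 7·9 + 7|_9 = 70 ⇒ 69
(6) 69|_9 = 7·9 + 6 ↦ 7·10 + 6|_10 = 76 ⇒ 75
(7) 75|_10 = 7·10 + 5 ↦ 7·11 + 5|_11 = 82 ⇒ 81

82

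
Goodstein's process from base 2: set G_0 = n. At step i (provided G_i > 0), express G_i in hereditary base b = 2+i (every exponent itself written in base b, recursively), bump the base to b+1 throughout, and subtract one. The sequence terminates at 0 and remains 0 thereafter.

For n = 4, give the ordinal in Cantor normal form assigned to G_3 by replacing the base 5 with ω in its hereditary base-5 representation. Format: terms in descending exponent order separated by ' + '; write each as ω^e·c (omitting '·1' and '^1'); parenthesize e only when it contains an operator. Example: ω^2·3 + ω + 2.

step 0: 4 = 2^2; sub 3 for 2: 3^3; = 27; G_1 = 27−1 = 26
step 1: 26 = 2·3^2 + 2·3 + 2; sub 4 for 3: 2·4^2 + 2·4 + 2; = 42; G_2 = 42−1 = 41
step 2: 41 = 2·4^2 + 2·4 + 1; sub 5 for 4: 2·5^2 + 2·5 + 1; = 61; G_3 = 61−1 = 60
step 3: 60 = 2·5^2 + 2·5; sub 6 for 5: 2·6^2 + 2·6; = 84; G_4 = 84−1 = 83

ω^2·2 + ω·2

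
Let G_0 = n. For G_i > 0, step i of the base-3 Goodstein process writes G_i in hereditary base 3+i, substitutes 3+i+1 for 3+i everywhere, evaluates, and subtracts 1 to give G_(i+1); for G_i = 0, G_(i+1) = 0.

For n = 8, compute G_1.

9

[0] 8 ≡ 2·3 + 2 (base 3). Lift 4: 10. −1: 9.
[1] 9 ≡ 2·4 + 1 (base 4). Lift 5: 11. −1: 10.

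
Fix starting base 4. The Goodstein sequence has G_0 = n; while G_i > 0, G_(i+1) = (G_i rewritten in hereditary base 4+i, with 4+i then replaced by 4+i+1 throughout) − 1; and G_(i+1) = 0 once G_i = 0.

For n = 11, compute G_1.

(0) 11|_4 = 2·4 + 3 ↦ 2·5 + 3|_5 = 13 ⇒ 12
(1) 12|_5 = 2·5 + 2 ↦ 2·6 + 2|_6 = 14 ⇒ 13

12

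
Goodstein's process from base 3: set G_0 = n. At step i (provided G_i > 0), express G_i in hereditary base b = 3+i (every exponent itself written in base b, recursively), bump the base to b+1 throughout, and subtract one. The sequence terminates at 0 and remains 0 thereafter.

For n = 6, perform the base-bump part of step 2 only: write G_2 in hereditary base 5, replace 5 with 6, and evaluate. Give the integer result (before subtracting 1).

8

6 —HB3→ 2·3 —bump→ 2·4 = 8 —(−1)→ 7
7 —HB4→ 4 + 3 —bump→ 5 + 3 = 8 —(−1)→ 7
7 —HB5→ 5 + 2 —bump→ 6 + 2 = 8 —(−1)→ 7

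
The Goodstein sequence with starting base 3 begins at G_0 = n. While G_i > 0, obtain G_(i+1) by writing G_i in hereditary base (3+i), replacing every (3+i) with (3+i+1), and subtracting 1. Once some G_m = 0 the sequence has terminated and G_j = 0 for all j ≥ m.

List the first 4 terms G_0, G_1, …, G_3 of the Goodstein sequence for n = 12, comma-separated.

(0) 12|_3 = 3^2 + 3 ↦ 4^2 + 4|_4 = 20 ⇒ 19
(1) 19|_4 = 4^2 + 3 ↦ 5^2 + 3|_5 = 28 ⇒ 27
(2) 27|_5 = 5^2 + 2 ↦ 6^2 + 2|_6 = 38 ⇒ 37

12, 19, 27, 37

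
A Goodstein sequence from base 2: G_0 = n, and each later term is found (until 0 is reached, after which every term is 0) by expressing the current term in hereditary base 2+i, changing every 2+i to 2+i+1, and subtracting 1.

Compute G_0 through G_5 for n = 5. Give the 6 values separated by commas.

5, 27, 255, 467, 775, 1197

G_0=5  [base 2] 2^2 + 1  →[2↦3]→  3^3 + 1 = 28  −1 ⇒ G_1=27
G_1=27  [base 3] 3^3  →[3↦4]→  4^4 = 256  −1 ⇒ G_2=255
G_2=255  [base 4] 3·4^3 + 3·4^2 + 3·4 + 3  →[4↦5]→  3·5^3 + 3·5^2 + 3·5 + 3 = 468  −1 ⇒ G_3=467
G_3=467  [base 5] 3·5^3 + 3·5^2 + 3·5 + 2  →[5↦6]→  3·6^3 + 3·6^2 + 3·6 + 2 = 776  −1 ⇒ G_4=775
G_4=775  [base 6] 3·6^3 + 3·6^2 + 3·6 + 1  →[6↦7]→  3·7^3 + 3·7^2 + 3·7 + 1 = 1198  −1 ⇒ G_5=1197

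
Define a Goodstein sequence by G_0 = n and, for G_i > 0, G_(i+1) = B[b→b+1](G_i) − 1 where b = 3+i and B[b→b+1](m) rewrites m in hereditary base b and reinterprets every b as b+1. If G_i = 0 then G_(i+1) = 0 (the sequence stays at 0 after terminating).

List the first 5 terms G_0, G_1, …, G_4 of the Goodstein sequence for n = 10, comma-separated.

10, 16, 24, 27, 30

G_0 = 10. HB_3(10) = 3^2 + 1. Bump = 17. G_1 = 16.
G_1 = 16. HB_4(16) = 4^2. Bump = 25. G_2 = 24.
G_2 = 24. HB_5(24) = 4·5 + 4. Bump = 28. G_3 = 27.
G_3 = 27. HB_6(27) = 4·6 + 3. Bump = 31. G_4 = 30.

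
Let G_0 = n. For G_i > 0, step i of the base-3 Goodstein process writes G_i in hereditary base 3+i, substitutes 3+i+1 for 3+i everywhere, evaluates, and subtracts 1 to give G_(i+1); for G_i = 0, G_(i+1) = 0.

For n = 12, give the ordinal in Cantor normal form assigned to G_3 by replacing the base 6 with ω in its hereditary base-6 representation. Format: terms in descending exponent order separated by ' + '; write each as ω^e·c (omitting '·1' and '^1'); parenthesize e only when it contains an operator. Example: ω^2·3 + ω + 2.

ω^2 + 1

12 —HB3→ 3^2 + 3 —bump→ 4^2 + 4 = 20 —(−1)→ 19
19 —HB4→ 4^2 + 3 —bump→ 5^2 + 3 = 28 —(−1)→ 27
27 —HB5→ 5^2 + 2 —bump→ 6^2 + 2 = 38 —(−1)→ 37
37 —HB6→ 6^2 + 1 —bump→ 7^2 + 1 = 50 —(−1)→ 49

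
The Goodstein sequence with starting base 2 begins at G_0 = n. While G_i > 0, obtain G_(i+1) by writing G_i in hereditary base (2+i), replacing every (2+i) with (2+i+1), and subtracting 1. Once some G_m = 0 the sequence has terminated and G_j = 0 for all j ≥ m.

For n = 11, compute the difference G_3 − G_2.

14600

G_0=11  [base 2] 2^(2 + 1) + 2 + 1  →[2↦3]→  3^(3 + 1) + 3 + 1 = 85  −1 ⇒ G_1=84
G_1=84  [base 3] 3^(3 + 1) + 3  →[3↦4]→  4^(4 + 1) + 4 = 1028  −1 ⇒ G_2=1027
G_2=1027  [base 4] 4^(4 + 1) + 3  →[4↦5]→  5^(5 + 1) + 3 = 15628  −1 ⇒ G_3=15627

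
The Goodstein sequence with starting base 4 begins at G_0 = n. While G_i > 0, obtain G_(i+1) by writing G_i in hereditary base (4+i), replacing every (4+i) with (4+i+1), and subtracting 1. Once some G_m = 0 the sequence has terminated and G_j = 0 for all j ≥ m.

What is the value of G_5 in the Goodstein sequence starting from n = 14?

22

i=0: 14 = 3·4 + 2 (b=4); 4→5: 3·5 + 2 = 17; 17−1 = 16
i=1: 16 = 3·5 + 1 (b=5); 5→6: 3·6 + 1 = 19; 19−1 = 18
i=2: 18 = 3·6 (b=6); 6→7: 3·7 = 21; 21−1 = 20
i=3: 20 = 2·7 + 6 (b=7); 7→8: 2·8 + 6 = 22; 22−1 = 21
i=4: 21 = 2·8 + 5 (b=8); 8→9: 2·9 + 5 = 23; 23−1 = 22
i=5: 22 = 2·9 + 4 (b=9); 9→10: 2·10 + 4 = 24; 24−1 = 23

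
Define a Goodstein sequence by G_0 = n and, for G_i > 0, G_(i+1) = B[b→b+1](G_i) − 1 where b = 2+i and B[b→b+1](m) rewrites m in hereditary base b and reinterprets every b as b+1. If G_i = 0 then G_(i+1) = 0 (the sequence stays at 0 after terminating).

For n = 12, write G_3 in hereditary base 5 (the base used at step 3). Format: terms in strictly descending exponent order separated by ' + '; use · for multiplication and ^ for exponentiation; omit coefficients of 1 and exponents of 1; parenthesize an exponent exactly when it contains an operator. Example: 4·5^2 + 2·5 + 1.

5^(5 + 1) + 2·5^2 + 2·5

i=0: 12 = 2^(2 + 1) + 2^2 (b=2); 2→3: 3^(3 + 1) + 3^3 = 108; 108−1 = 107
i=1: 107 = 3^(3 + 1) + 2·3^2 + 2·3 + 2 (b=3); 3→4: 4^(4 + 1) + 2·4^2 + 2·4 + 2 = 1066; 1066−1 = 1065
i=2: 1065 = 4^(4 + 1) + 2·4^2 + 2·4 + 1 (b=4); 4→5: 5^(5 + 1) + 2·5^2 + 2·5 + 1 = 15686; 15686−1 = 15685
i=3: 15685 = 5^(5 + 1) + 2·5^2 + 2·5 (b=5); 5→6: 6^(6 + 1) + 2·6^2 + 2·6 = 280020; 280020−1 = 280019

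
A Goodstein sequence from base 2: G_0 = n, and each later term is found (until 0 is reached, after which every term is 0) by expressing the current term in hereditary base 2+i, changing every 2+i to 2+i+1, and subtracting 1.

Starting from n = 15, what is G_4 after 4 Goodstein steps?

15 —HB2→ 2^(2 + 1) + 2^2 + 2 + 1 —bump→ 3^(3 + 1) + 3^3 + 3 + 1 = 112 —(−1)→ 111
111 —HB3→ 3^(3 + 1) + 3^3 + 3 —bump→ 4^(4 + 1) + 4^4 + 4 = 1284 —(−1)→ 1283
1283 —HB4→ 4^(4 + 1) + 4^4 + 3 —bump→ 5^(5 + 1) + 5^5 + 3 = 18753 —(−1)→ 18752
18752 —HB5→ 5^(5 + 1) + 5^5 + 2 —bump→ 6^(6 + 1) + 6^6 + 2 = 326594 —(−1)→ 326593

326593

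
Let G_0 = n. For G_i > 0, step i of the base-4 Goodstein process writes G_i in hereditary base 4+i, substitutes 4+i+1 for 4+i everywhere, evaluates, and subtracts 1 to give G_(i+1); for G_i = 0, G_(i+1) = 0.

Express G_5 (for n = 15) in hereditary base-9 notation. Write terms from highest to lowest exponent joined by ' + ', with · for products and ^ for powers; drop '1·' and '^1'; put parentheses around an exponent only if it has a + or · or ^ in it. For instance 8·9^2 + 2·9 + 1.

2·9 + 6

G_0 = 15. HB_4(15) = 3·4 + 3. Bump = 18. G_1 = 17.
G_1 = 17. HB_5(17) = 3·5 + 2. Bump = 20. G_2 = 19.
G_2 = 19. HB_6(19) = 3·6 + 1. Bump = 22. G_3 = 21.
G_3 = 21. HB_7(21) = 3·7. Bump = 24. G_4 = 23.
G_4 = 23. HB_8(23) = 2·8 + 7. Bump = 25. G_5 = 24.
G_5 = 24. HB_9(24) = 2·9 + 6. Bump = 26. G_6 = 25.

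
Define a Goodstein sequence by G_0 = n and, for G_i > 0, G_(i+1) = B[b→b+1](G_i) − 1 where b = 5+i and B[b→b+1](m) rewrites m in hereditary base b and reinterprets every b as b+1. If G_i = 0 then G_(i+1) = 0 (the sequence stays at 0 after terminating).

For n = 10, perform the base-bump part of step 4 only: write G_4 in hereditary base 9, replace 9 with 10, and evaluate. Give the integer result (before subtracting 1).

12

step 0: 10 = 2·5; sub 6 for 5: 2·6; = 12; G_1 = 12−1 = 11
step 1: 11 = 6 + 5; sub 7 for 6: 7 + 5; = 12; G_2 = 12−1 = 11
step 2: 11 = 7 + 4; sub 8 for 7: 8 + 4; = 12; G_3 = 12−1 = 11
step 3: 11 = 8 + 3; sub 9 for 8: 9 + 3; = 12; G_4 = 12−1 = 11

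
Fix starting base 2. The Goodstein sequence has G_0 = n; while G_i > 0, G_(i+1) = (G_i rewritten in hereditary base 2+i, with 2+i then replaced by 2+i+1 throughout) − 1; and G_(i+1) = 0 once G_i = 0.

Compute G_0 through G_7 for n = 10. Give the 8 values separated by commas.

[0] 10 ≡ 2^(2 + 1) + 2 (base 2). Lift 3: 84. −1: 83.
[1] 83 ≡ 3^(3 + 1) + 2 (base 3). Lift 4: 1026. −1: 1025.
[2] 1025 ≡ 4^(4 + 1) + 1 (base 4). Lift 5: 15626. −1: 15625.
[3] 15625 ≡ 5^(5 + 1) (base 5). Lift 6: 279936. −1: 279935.
[4] 279935 ≡ 5·6^6 + 5·6^5 + 5·6^4 + 5·6^3 + 5·6^2 + 5·6 + 5 (base 6). Lift 7: 4215755. −1: 4215754.
[5] 4215754 ≡ 5·7^7 + 5·7^5 + 5·7^4 + 5·7^3 + 5·7^2 + 5·7 + 4 (base 7). Lift 8: 84073324. −1: 84073323.
[6] 84073323 ≡ 5·8^8 + 5·8^5 + 5·8^4 + 5·8^3 + 5·8^2 + 5·8 + 3 (base 8). Lift 9: 1937434593. −1: 1937434592.

10, 83, 1025, 15625, 279935, 4215754, 84073323, 1937434592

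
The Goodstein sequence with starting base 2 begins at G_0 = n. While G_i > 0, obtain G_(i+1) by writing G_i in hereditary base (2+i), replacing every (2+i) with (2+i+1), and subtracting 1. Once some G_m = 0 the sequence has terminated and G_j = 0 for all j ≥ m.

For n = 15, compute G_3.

[0] 15 ≡ 2^(2 + 1) + 2^2 + 2 + 1 (base 2). Lift 3: 112. −1: 111.
[1] 111 ≡ 3^(3 + 1) + 3^3 + 3 (base 3). Lift 4: 1284. −1: 1283.
[2] 1283 ≡ 4^(4 + 1) + 4^4 + 3 (base 4). Lift 5: 18753. −1: 18752.
[3] 18752 ≡ 5^(5 + 1) + 5^5 + 2 (base 5). Lift 6: 326594. −1: 326593.

18752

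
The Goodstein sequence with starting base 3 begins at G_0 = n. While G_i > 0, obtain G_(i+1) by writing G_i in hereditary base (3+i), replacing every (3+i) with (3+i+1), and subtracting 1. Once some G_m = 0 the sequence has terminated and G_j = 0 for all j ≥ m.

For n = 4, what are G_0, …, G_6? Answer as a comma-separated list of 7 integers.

4, 4, 4, 3, 2, 1, 0

step 0: 4 = 3 + 1; sub 4 for 3: 4 + 1; = 5; G_1 = 5−1 = 4
step 1: 4 = 4; sub 5 for 4: 5; = 5; G_2 = 5−1 = 4
step 2: 4 = 4; sub 6 for 5: 4; = 4; G_3 = 4−1 = 3
step 3: 3 = 3; sub 7 for 6: 3; = 3; G_4 = 3−1 = 2
step 4: 2 = 2; sub 8 for 7: 2; = 2; G_5 = 2−1 = 1
step 5: 1 = 1; sub 9 for 8: 1; = 1; G_6 = 1−1 = 0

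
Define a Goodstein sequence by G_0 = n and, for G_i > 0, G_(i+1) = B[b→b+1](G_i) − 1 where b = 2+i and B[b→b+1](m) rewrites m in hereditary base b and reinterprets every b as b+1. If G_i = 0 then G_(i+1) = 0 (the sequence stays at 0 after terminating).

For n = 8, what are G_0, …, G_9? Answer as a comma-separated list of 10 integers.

base 2: 8 = 2^(2 + 1); at 3: 3^(3 + 1) = 81; next = 80
base 3: 80 = 2·3^3 + 2·3^2 + 2·3 + 2; at 4: 2·4^4 + 2·4^2 + 2·4 + 2 = 554; next = 553
base 4: 553 = 2·4^4 + 2·4^2 + 2·4 + 1; at 5: 2·5^5 + 2·5^2 + 2·5 + 1 = 6311; next = 6310
base 5: 6310 = 2·5^5 + 2·5^2 + 2·5; at 6: 2·6^6 + 2·6^2 + 2·6 = 93396; next = 93395
base 6: 93395 = 2·6^6 + 2·6^2 + 6 + 5; at 7: 2·7^7 + 2·7^2 + 7 + 5 = 1647196; next = 1647195
base 7: 1647195 = 2·7^7 + 2·7^2 + 7 + 4; at 8: 2·8^8 + 2·8^2 + 8 + 4 = 33554572; next = 33554571
base 8: 33554571 = 2·8^8 + 2·8^2 + 8 + 3; at 9: 2·9^9 + 2·9^2 + 9 + 3 = 774841152; next = 774841151
base 9: 774841151 = 2·9^9 + 2·9^2 + 9 + 2; at 10: 2·10^10 + 2·10^2 + 10 + 2 = 20000000212; next = 20000000211
base 10: 20000000211 = 2·10^10 + 2·10^2 + 10 + 1; at 11: 2·11^11 + 2·11^2 + 11 + 1 = 570623341476; next = 570623341475

8, 80, 553, 6310, 93395, 1647195, 33554571, 774841151, 20000000211, 570623341475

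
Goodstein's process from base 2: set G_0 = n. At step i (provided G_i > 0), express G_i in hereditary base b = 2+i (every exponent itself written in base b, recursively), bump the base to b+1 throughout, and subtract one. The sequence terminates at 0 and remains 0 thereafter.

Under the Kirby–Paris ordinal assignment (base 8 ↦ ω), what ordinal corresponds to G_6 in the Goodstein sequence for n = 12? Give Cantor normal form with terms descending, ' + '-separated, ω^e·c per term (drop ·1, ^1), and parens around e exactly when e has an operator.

base 2: 12 = 2^(2 + 1) + 2^2; at 3: 3^(3 + 1) + 3^3 = 108; next = 107
base 3: 107 = 3^(3 + 1) + 2·3^2 + 2·3 + 2; at 4: 4^(4 + 1) + 2·4^2 + 2·4 + 2 = 1066; next = 1065
base 4: 1065 = 4^(4 + 1) + 2·4^2 + 2·4 + 1; at 5: 5^(5 + 1) + 2·5^2 + 2·5 + 1 = 15686; next = 15685
base 5: 15685 = 5^(5 + 1) + 2·5^2 + 2·5; at 6: 6^(6 + 1) + 2·6^2 + 2·6 = 280020; next = 280019
base 6: 280019 = 6^(6 + 1) + 2·6^2 + 6 + 5; at 7: 7^(7 + 1) + 2·7^2 + 7 + 5 = 5764911; next = 5764910
base 7: 5764910 = 7^(7 + 1) + 2·7^2 + 7 + 4; at 8: 8^(8 + 1) + 2·8^2 + 8 + 4 = 134217868; next = 134217867
base 8: 134217867 = 8^(8 + 1) + 2·8^2 + 8 + 3; at 9: 9^(9 + 1) + 2·9^2 + 9 + 3 = 3486784575; next = 3486784574

ω^(ω + 1) + ω^2·2 + ω + 3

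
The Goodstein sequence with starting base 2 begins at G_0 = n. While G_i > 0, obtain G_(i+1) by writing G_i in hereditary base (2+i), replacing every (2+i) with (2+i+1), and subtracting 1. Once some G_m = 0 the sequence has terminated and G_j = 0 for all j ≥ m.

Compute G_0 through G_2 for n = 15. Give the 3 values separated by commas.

15 —HB2→ 2^(2 + 1) + 2^2 + 2 + 1 —bump→ 3^(3 + 1) + 3^3 + 3 + 1 = 112 —(−1)→ 111
111 —HB3→ 3^(3 + 1) + 3^3 + 3 —bump→ 4^(4 + 1) + 4^4 + 4 = 1284 —(−1)→ 1283

15, 111, 1283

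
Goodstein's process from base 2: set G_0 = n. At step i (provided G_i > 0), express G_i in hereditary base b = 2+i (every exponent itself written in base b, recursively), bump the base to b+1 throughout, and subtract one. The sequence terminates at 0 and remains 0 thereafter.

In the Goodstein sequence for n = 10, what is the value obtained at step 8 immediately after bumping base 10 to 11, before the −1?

10 —HB2→ 2^(2 + 1) + 2 —bump→ 3^(3 + 1) + 3 = 84 —(−1)→ 83
83 —HB3→ 3^(3 + 1) + 2 —bump→ 4^(4 + 1) + 2 = 1026 —(−1)→ 1025
1025 —HB4→ 4^(4 + 1) + 1 —bump→ 5^(5 + 1) + 1 = 15626 —(−1)→ 15625
15625 —HB5→ 5^(5 + 1) —bump→ 6^(6 + 1) = 279936 —(−1)→ 279935
279935 —HB6→ 5·6^6 + 5·6^5 + 5·6^4 + 5·6^3 + 5·6^2 + 5·6 + 5 —bump→ 5·7^7 + 5·7^5 + 5·7^4 + 5·7^3 + 5·7^2 + 5·7 + 5 = 4215755 —(−1)→ 4215754
4215754 —HB7→ 5·7^7 + 5·7^5 + 5·7^4 + 5·7^3 + 5·7^2 + 5·7 + 4 —bump→ 5·8^8 + 5·8^5 + 5·8^4 + 5·8^3 + 5·8^2 + 5·8 + 4 = 84073324 —(−1)→ 84073323
84073323 —HB8→ 5·8^8 + 5·8^5 + 5·8^4 + 5·8^3 + 5·8^2 + 5·8 + 3 —bump→ 5·9^9 + 5·9^5 + 5·9^4 + 5·9^3 + 5·9^2 + 5·9 + 3 = 1937434593 —(−1)→ 1937434592
1937434592 —HB9→ 5·9^9 + 5·9^5 + 5·9^4 + 5·9^3 + 5·9^2 + 5·9 + 2 —bump→ 5·10^10 + 5·10^5 + 5·10^4 + 5·10^3 + 5·10^2 + 5·10 + 2 = 50000555552 —(−1)→ 50000555551

1426559238831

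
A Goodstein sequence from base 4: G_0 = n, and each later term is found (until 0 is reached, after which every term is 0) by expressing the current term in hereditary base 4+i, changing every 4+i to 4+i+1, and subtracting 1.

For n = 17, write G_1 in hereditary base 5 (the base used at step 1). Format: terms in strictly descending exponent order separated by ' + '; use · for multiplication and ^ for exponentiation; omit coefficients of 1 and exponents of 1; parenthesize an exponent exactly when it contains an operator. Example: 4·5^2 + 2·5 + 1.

base 4: 17 = 4^2 + 1; at 5: 5^2 + 1 = 26; next = 25
base 5: 25 = 5^2; at 6: 6^2 = 36; next = 35

5^2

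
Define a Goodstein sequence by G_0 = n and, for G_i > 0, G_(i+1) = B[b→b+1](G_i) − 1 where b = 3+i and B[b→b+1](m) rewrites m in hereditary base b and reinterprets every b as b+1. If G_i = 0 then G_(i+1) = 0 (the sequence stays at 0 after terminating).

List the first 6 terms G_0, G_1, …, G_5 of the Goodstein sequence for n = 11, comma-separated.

11, 17, 25, 35, 39, 43

(0) 11|_3 = 3^2 + 2 ↦ 4^2 + 2|_4 = 18 ⇒ 17
(1) 17|_4 = 4^2 + 1 ↦ 5^2 + 1|_5 = 26 ⇒ 25
(2) 25|_5 = 5^2 ↦ 6^2|_6 = 36 ⇒ 35
(3) 35|_6 = 5·6 + 5 ↦ 5·7 + 5|_7 = 40 ⇒ 39
(4) 39|_7 = 5·7 + 4 ↦ 5·8 + 4|_8 = 44 ⇒ 43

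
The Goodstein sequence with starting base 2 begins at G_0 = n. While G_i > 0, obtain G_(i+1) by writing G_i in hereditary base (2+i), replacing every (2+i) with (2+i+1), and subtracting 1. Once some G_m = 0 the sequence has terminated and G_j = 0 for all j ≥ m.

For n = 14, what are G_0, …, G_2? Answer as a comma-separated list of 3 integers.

14, 110, 1281

14 —HB2→ 2^(2 + 1) + 2^2 + 2 —bump→ 3^(3 + 1) + 3^3 + 3 = 111 —(−1)→ 110
110 —HB3→ 3^(3 + 1) + 3^3 + 2 —bump→ 4^(4 + 1) + 4^4 + 2 = 1282 —(−1)→ 1281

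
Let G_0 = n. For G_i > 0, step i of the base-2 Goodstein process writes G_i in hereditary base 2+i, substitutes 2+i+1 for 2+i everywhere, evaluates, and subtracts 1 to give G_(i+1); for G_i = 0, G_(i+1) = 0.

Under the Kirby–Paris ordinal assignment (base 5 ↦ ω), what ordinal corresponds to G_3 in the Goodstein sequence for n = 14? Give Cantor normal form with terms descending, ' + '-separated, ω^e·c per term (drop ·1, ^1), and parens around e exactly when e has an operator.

step 0: 14 = 2^(2 + 1) + 2^2 + 2; sub 3 for 2: 3^(3 + 1) + 3^3 + 3; = 111; G_1 = 111−1 = 110
step 1: 110 = 3^(3 + 1) + 3^3 + 2; sub 4 for 3: 4^(4 + 1) + 4^4 + 2; = 1282; G_2 = 1282−1 = 1281
step 2: 1281 = 4^(4 + 1) + 4^4 + 1; sub 5 for 4: 5^(5 + 1) + 5^5 + 1; = 18751; G_3 = 18751−1 = 18750
step 3: 18750 = 5^(5 + 1) + 5^5; sub 6 for 5: 6^(6 + 1) + 6^6; = 326592; G_4 = 326592−1 = 326591

ω^(ω + 1) + ω^ω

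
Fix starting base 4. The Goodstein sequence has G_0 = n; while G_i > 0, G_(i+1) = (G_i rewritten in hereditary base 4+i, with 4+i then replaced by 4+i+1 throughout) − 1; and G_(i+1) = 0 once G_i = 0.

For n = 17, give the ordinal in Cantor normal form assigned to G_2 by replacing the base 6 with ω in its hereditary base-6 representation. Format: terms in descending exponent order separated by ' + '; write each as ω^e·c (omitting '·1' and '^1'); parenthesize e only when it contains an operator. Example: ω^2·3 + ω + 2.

ω·5 + 5

base 4: 17 = 4^2 + 1; at 5: 5^2 + 1 = 26; next = 25
base 5: 25 = 5^2; at 6: 6^2 = 36; next = 35
base 6: 35 = 5·6 + 5; at 7: 5·7 + 5 = 40; next = 39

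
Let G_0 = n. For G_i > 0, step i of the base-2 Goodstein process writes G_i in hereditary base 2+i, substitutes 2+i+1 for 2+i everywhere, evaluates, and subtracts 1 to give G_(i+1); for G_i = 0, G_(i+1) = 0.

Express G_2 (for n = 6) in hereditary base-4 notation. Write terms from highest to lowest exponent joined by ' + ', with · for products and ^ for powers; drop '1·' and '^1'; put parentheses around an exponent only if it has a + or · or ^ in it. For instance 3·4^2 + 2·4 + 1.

4^4 + 1

base 2: 6 = 2^2 + 2; at 3: 3^3 + 3 = 30; next = 29
base 3: 29 = 3^3 + 2; at 4: 4^4 + 2 = 258; next = 257
base 4: 257 = 4^4 + 1; at 5: 5^5 + 1 = 3126; next = 3125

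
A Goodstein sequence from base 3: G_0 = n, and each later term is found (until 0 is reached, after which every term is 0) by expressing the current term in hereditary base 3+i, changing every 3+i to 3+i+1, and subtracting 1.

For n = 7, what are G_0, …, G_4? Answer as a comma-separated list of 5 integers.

7, 8, 9, 9, 9

step 0: 7 = 2·3 + 1; sub 4 for 3: 2·4 + 1; = 9; G_1 = 9−1 = 8
step 1: 8 = 2·4; sub 5 for 4: 2·5; = 10; G_2 = 10−1 = 9
step 2: 9 = 5 + 4; sub 6 for 5: 6 + 4; = 10; G_3 = 10−1 = 9
step 3: 9 = 6 + 3; sub 7 for 6: 7 + 3; = 10; G_4 = 10−1 = 9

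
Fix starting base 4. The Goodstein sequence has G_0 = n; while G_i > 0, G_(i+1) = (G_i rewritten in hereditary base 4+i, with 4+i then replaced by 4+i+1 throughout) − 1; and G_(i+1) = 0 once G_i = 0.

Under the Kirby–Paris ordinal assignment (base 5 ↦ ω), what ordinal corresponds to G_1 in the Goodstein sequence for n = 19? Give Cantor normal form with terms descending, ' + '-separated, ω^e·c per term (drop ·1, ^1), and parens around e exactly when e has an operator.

ω^2 + 2

(0) 19|_4 = 4^2 + 3 ↦ 5^2 + 3|_5 = 28 ⇒ 27
(1) 27|_5 = 5^2 + 2 ↦ 6^2 + 2|_6 = 38 ⇒ 37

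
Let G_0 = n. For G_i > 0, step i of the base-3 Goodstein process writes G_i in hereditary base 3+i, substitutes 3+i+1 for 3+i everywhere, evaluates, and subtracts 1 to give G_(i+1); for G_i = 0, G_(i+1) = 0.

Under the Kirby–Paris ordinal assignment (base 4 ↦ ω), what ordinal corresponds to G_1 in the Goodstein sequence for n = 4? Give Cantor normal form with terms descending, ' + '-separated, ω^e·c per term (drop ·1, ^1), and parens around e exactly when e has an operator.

ω

[0] 4 ≡ 3 + 1 (base 3). Lift 4: 5. −1: 4.
[1] 4 ≡ 4 (base 4). Lift 5: 5. −1: 4.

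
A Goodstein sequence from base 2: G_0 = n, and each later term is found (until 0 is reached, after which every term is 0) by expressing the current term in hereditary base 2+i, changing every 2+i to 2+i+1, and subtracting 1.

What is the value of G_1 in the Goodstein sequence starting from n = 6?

G_0 = 6. HB_2(6) = 2^2 + 2. Bump = 30. G_1 = 29.
G_1 = 29. HB_3(29) = 3^3 + 2. Bump = 258. G_2 = 257.

29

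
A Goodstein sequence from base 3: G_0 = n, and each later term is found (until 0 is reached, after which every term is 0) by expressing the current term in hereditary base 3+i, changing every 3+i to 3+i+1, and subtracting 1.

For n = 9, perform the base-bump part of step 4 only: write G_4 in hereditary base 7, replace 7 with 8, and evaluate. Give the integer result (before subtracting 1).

G_0=9  [base 3] 3^2  →[3↦4]→  4^2 = 16  −1 ⇒ G_1=15
G_1=15  [base 4] 3·4 + 3  →[4↦5]→  3·5 + 3 = 18  −1 ⇒ G_2=17
G_2=17  [base 5] 3·5 + 2  →[5↦6]→  3·6 + 2 = 20  −1 ⇒ G_3=19
G_3=19  [base 6] 3·6 + 1  →[6↦7]→  3·7 + 1 = 22  −1 ⇒ G_4=21

24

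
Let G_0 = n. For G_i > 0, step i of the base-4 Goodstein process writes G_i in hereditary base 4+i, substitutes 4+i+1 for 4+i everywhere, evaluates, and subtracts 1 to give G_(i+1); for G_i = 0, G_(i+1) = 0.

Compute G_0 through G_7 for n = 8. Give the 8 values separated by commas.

8, 9, 9, 9, 9, 9, 9, 8

[0] 8 ≡ 2·4 (base 4). Lift 5: 10. −1: 9.
[1] 9 ≡ 5 + 4 (base 5). Lift 6: 10. −1: 9.
[2] 9 ≡ 6 + 3 (base 6). Lift 7: 10. −1: 9.
[3] 9 ≡ 7 + 2 (base 7). Lift 8: 10. −1: 9.
[4] 9 ≡ 8 + 1 (base 8). Lift 9: 10. −1: 9.
[5] 9 ≡ 9 (base 9). Lift 10: 10. −1: 9.
[6] 9 ≡ 9 (base 10). Lift 11: 9. −1: 8.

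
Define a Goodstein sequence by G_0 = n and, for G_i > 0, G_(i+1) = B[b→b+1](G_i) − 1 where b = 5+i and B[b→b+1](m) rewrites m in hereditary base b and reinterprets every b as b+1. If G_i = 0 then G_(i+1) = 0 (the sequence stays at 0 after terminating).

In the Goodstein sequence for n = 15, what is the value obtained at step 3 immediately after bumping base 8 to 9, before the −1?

G_0 = 15. HB_5(15) = 3·5. Bump = 18. G_1 = 17.
G_1 = 17. HB_6(17) = 2·6 + 5. Bump = 19. G_2 = 18.
G_2 = 18. HB_7(18) = 2·7 + 4. Bump = 20. G_3 = 19.
G_3 = 19. HB_8(19) = 2·8 + 3. Bump = 21. G_4 = 20.

21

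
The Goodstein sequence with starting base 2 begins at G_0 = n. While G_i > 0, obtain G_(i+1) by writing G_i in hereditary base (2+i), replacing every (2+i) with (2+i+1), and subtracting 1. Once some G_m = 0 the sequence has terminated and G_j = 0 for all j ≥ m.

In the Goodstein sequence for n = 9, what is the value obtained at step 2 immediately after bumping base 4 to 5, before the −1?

9 —HB2→ 2^(2 + 1) + 1 —bump→ 3^(3 + 1) + 1 = 82 —(−1)→ 81
81 —HB3→ 3^(3 + 1) —bump→ 4^(4 + 1) = 1024 —(−1)→ 1023
1023 —HB4→ 3·4^4 + 3·4^3 + 3·4^2 + 3·4 + 3 —bump→ 3·5^5 + 3·5^3 + 3·5^2 + 3·5 + 3 = 9843 —(−1)→ 9842

9843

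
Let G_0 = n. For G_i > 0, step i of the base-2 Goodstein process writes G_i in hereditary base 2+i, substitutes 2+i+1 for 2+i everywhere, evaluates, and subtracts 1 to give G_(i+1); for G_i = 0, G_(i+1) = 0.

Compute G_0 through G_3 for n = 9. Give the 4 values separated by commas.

[0] 9 ≡ 2^(2 + 1) + 1 (base 2). Lift 3: 82. −1: 81.
[1] 81 ≡ 3^(3 + 1) (base 3). Lift 4: 1024. −1: 1023.
[2] 1023 ≡ 3·4^4 + 3·4^3 + 3·4^2 + 3·4 + 3 (base 4). Lift 5: 9843. −1: 9842.

9, 81, 1023, 9842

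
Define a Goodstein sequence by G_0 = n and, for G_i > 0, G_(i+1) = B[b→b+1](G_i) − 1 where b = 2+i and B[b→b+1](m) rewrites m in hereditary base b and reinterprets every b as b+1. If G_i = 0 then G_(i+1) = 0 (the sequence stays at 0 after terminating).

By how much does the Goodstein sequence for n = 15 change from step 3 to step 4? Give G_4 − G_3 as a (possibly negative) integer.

step 0: 15 = 2^(2 + 1) + 2^2 + 2 + 1; sub 3 for 2: 3^(3 + 1) + 3^3 + 3 + 1; = 112; G_1 = 112−1 = 111
step 1: 111 = 3^(3 + 1) + 3^3 + 3; sub 4 for 3: 4^(4 + 1) + 4^4 + 4; = 1284; G_2 = 1284−1 = 1283
step 2: 1283 = 4^(4 + 1) + 4^4 + 3; sub 5 for 4: 5^(5 + 1) + 5^5 + 3; = 18753; G_3 = 18753−1 = 18752
step 3: 18752 = 5^(5 + 1) + 5^5 + 2; sub 6 for 5: 6^(6 + 1) + 6^6 + 2; = 326594; G_4 = 326594−1 = 326593

307841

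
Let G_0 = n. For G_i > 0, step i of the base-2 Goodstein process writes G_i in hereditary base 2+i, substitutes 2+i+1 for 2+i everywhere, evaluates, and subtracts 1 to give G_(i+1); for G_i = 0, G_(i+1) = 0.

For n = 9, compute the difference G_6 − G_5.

[0] 9 ≡ 2^(2 + 1) + 1 (base 2). Lift 3: 82. −1: 81.
[1] 81 ≡ 3^(3 + 1) (base 3). Lift 4: 1024. −1: 1023.
[2] 1023 ≡ 3·4^4 + 3·4^3 + 3·4^2 + 3·4 + 3 (base 4). Lift 5: 9843. −1: 9842.
[3] 9842 ≡ 3·5^5 + 3·5^3 + 3·5^2 + 3·5 + 2 (base 5). Lift 6: 140744. −1: 140743.
[4] 140743 ≡ 3·6^6 + 3·6^3 + 3·6^2 + 3·6 + 1 (base 6). Lift 7: 2471827. −1: 2471826.
[5] 2471826 ≡ 3·7^7 + 3·7^3 + 3·7^2 + 3·7 (base 7). Lift 8: 50333400. −1: 50333399.

47861573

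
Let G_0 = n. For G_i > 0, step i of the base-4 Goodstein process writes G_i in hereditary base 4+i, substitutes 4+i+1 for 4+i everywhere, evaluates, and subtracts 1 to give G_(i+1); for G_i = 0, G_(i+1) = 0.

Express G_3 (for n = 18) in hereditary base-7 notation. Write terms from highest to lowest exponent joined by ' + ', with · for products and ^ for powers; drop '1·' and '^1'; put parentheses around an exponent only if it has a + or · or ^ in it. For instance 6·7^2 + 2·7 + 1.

i=0: 18 = 4^2 + 2 (b=4); 4→5: 5^2 + 2 = 27; 27−1 = 26
i=1: 26 = 5^2 + 1 (b=5); 5→6: 6^2 + 1 = 37; 37−1 = 36
i=2: 36 = 6^2 (b=6); 6→7: 7^2 = 49; 49−1 = 48
i=3: 48 = 6·7 + 6 (b=7); 7→8: 6·8 + 6 = 54; 54−1 = 53

6·7 + 6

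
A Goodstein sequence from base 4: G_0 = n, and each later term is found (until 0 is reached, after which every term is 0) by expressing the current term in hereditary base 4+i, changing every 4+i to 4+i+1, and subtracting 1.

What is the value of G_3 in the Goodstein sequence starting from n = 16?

[0] 16 ≡ 4^2 (base 4). Lift 5: 25. −1: 24.
[1] 24 ≡ 4·5 + 4 (base 5). Lift 6: 28. −1: 27.
[2] 27 ≡ 4·6 + 3 (base 6). Lift 7: 31. −1: 30.

30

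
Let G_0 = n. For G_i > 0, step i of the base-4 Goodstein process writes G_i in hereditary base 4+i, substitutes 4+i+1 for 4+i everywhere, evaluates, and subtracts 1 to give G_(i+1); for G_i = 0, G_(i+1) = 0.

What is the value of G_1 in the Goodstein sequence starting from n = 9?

10

step 0: 9 = 2·4 + 1; sub 5 for 4: 2·5 + 1; = 11; G_1 = 11−1 = 10
step 1: 10 = 2·5; sub 6 for 5: 2·6; = 12; G_2 = 12−1 = 11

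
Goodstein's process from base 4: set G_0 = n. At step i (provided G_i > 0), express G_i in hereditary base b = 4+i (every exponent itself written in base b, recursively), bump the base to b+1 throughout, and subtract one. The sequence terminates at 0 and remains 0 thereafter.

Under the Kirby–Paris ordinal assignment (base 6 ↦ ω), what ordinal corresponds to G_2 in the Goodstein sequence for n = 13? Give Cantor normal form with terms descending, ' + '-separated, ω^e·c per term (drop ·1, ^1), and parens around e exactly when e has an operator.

ω·2 + 5

G_0 = 13. HB_4(13) = 3·4 + 1. Bump = 16. G_1 = 15.
G_1 = 15. HB_5(15) = 3·5. Bump = 18. G_2 = 17.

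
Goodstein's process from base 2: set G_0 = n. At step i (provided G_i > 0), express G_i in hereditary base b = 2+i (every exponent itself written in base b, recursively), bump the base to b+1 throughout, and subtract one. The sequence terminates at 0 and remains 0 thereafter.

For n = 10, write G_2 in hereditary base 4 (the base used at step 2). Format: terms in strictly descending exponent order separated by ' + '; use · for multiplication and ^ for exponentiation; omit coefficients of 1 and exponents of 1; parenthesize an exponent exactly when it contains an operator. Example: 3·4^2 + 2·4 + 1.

G_0 = 10. HB_2(10) = 2^(2 + 1) + 2. Bump = 84. G_1 = 83.
G_1 = 83. HB_3(83) = 3^(3 + 1) + 2. Bump = 1026. G_2 = 1025.
G_2 = 1025. HB_4(1025) = 4^(4 + 1) + 1. Bump = 15626. G_3 = 15625.

4^(4 + 1) + 1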